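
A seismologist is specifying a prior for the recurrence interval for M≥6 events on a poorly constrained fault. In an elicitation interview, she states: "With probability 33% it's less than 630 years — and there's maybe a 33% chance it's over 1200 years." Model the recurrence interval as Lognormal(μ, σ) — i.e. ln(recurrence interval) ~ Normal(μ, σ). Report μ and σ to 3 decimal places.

If T ~ Lognormal(μ,σ) then ln T ~ Normal(μ,σ), so the p-quantile of ln T is μ + z_p·σ.
ln(630) = 6.446 and ln(1200) = 7.09; z_{0.33} = -0.4399, z_{0.67} = 0.4399.
σ = (7.09 − 6.446)/(0.4399 − (-0.4399)) = 0.732.
μ = 6.446 − (-0.4399)·0.732 = 6.768.

μ ≈ 6.768, σ ≈ 0.732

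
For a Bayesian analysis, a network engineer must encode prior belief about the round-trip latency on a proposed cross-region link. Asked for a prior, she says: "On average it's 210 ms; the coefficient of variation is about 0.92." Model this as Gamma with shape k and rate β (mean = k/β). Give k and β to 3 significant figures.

For Gamma(k, rate β): mean = k/β, variance = k/β², so CV = 1/√k.
CV = 0.92, hence k = 1/CV² = 1.18.
Then β = k/mean = 1.18/210 = 0.00563.

k ≈ 1.18, β ≈ 0.00563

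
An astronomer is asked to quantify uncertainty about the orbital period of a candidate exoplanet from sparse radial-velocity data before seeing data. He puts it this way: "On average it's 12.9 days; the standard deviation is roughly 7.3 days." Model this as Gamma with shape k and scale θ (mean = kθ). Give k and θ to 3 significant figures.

k ≈ 3.12, θ ≈ 4.13

For Gamma(k, scale θ): mean = kθ, variance = kθ², so CV = 1/√k.
CV = SD/mean = 7.3/12.9 = 0.5659, hence k = 1/CV² = 3.12.
Then θ = mean/k = 12.9/3.12 = 4.13.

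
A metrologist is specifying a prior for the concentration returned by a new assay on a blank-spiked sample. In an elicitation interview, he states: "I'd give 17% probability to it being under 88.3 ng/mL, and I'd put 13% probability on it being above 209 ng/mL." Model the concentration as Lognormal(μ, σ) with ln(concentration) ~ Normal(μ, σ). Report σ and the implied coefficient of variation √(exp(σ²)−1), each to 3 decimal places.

If T ~ Lognormal(μ,σ) then ln T ~ Normal(μ,σ), so the p-quantile of ln T is μ + z_p·σ.
ln(88.3) = 4.481 and ln(209) = 5.342; z_{0.17} = -0.9542, z_{0.87} = 1.126.
σ = (5.342 − 4.481)/(1.126 − (-0.9542)) = 0.414.
μ = 4.481 − (-0.9542)·0.414 = 4.876.
CV = √(exp(σ²)−1) = √(exp(0.1715)−1) = 0.433.

σ ≈ 0.414, CV ≈ 0.433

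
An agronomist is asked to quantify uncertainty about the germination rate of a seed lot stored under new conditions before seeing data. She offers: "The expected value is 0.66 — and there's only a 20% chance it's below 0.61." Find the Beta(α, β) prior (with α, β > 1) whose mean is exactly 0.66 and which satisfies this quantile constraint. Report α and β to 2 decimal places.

With mean 0.66 fixed, write α = 0.66s, β = 0.34s where s = α+β.
Need P(θ < 0.61) = 0.2 under Beta(0.66s, 0.34s). Normal approximation: (q−m)/√(m(1−m)/s) ≈ z_{0.2} = -0.842, so s ≈ 0.66·0.34·(-0.842)²/(0.61−0.66)² = 63.6.
At s = 63.6: P(θ<0.61) ≈ 0.198. Adjusting to match 0.2 gives s ≈ 62.34.
So α = 0.66·62.34 ≈ 41.14, β = 0.34·62.34 ≈ 21.19.

α ≈ 41.14, β ≈ 21.19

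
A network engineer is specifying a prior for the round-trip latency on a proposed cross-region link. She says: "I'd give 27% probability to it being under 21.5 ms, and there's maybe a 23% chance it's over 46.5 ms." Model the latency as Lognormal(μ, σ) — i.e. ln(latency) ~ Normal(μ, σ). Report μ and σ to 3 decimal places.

If T ~ Lognormal(μ,σ) then ln T ~ Normal(μ,σ), so the p-quantile of ln T is μ + z_p·σ.
ln(21.5) = 3.068 and ln(46.5) = 3.839; z_{0.27} = -0.6128, z_{0.77} = 0.7388.
σ = (3.839 − 3.068)/(0.7388 − (-0.6128)) = 0.571.
μ = 3.068 − (-0.6128)·0.571 = 3.418.

μ ≈ 3.418, σ ≈ 0.571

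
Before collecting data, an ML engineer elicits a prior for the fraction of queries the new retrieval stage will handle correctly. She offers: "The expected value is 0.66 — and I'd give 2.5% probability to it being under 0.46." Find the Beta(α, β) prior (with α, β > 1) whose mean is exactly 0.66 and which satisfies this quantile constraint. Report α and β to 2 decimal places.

With mean 0.66 fixed, write α = 0.66s, β = 0.34s where s = α+β.
Need P(θ < 0.46) = 0.025 under Beta(0.66s, 0.34s). Normal approximation: (q−m)/√(m(1−m)/s) ≈ z_{0.025} = -1.96, so s ≈ 0.66·0.34·(-1.96)²/(0.46−0.66)² = 21.6.
At s = 21.6: P(θ<0.46) ≈ 0.029. Adjusting to match 0.025 gives s ≈ 23.11.
So α = 0.66·23.11 ≈ 15.25, β = 0.34·23.11 ≈ 7.86.

α ≈ 15.25, β ≈ 7.86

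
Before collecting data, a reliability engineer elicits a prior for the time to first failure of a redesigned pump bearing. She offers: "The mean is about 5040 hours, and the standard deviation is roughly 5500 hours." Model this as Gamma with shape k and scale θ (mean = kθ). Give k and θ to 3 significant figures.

For Gamma(k, scale θ): mean = kθ, variance = kθ², so CV = 1/√k.
CV = SD/mean = 5500/5040 = 1.091, hence k = 1/CV² = 0.84.
Then θ = mean/k = 5040/0.84 = 6000.

k ≈ 0.84, θ ≈ 6000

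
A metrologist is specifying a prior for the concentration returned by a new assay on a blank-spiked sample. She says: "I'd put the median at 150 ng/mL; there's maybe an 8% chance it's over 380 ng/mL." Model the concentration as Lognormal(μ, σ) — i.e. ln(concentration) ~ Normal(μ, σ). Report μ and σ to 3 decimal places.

μ ≈ 5.011, σ ≈ 0.662

If T ~ Lognormal(μ,σ) then ln T ~ Normal(μ,σ), so the p-quantile of ln T is μ + z_p·σ.
ln(150) = 5.011 and ln(380) = 5.94; z_{0.5} = 0, z_{0.92} = 1.405.
σ = (5.94 − 5.011)/(1.405 − (0)) = 0.662.
μ = 5.011 − (0)·0.662 = 5.011.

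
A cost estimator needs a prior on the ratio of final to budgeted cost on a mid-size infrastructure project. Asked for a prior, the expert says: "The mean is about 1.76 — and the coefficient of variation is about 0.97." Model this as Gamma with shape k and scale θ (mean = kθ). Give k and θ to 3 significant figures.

For Gamma(k, scale θ): mean = kθ, variance = kθ², so CV = 1/√k.
CV = 0.97, hence k = 1/CV² = 1.06.
Then θ = mean/k = 1.76/1.06 = 1.66.

k ≈ 1.06, θ ≈ 1.66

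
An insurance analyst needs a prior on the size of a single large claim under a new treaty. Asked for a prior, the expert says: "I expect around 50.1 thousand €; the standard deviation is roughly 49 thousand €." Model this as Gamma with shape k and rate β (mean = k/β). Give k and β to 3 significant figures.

k ≈ 1.05, β ≈ 0.0209

For Gamma(k, rate β): mean = k/β, variance = k/β², so CV = 1/√k.
CV = SD/mean = 49/50.1 = 0.978, hence k = 1/CV² = 1.05.
Then β = k/mean = 1.05/50.1 = 0.0209.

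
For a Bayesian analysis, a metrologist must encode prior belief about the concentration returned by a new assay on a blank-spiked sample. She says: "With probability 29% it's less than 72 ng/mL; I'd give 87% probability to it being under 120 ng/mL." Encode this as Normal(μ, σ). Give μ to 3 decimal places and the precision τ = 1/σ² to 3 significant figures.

For Normal(μ,σ), the p-quantile is μ + z_p·σ. Here z_{0.29} = -0.5534, z_{0.87} = 1.126.
So 72 = μ − 0.5534σ and 120 = μ + 1.126σ.
Subtracting: σ = (120 − 72)/(1.126 − (-0.5534)) = 28.575.
Then μ = 72 − (-0.5534)·28.575 = 87.813.
Precision τ = 1/σ² = 1/28.58² = 0.00122.

μ = 87.813, τ = 0.00122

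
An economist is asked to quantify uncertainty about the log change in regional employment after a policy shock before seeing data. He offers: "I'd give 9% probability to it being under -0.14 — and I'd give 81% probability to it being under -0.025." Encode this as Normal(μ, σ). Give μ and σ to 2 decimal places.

For Normal(μ,σ), the p-quantile is μ + z_p·σ. Here z_{0.09} = -1.341, z_{0.81} = 0.8779.
So -0.14 = μ − 1.341σ and -0.025 = μ + 0.8779σ.
Subtracting: σ = (-0.025 − -0.14)/(0.8779 − (-1.341)) = 0.05.
Then μ = -0.14 − (-1.341)·0.05 = -0.07.

μ = -0.07, σ = 0.05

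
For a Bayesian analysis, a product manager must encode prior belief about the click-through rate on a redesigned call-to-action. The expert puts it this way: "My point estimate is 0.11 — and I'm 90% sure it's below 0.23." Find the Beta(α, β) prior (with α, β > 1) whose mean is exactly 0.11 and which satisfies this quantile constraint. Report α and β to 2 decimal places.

α ≈ 1.33, β ≈ 10.77

With mean 0.11 fixed, write α = 0.11s, β = 0.89s where s = α+β.
Need P(θ < 0.23) = 0.9 under Beta(0.11s, 0.89s). Normal approximation: (q−m)/√(m(1−m)/s) ≈ z_{0.9} = 1.28, so s ≈ 0.11·0.89·(1.28)²/(0.23−0.11)² = 11.2.
At s = 11.2: P(θ<0.23) ≈ 0.894. Adjusting to match 0.9 gives s ≈ 12.10.
So α = 0.11·12.10 ≈ 1.33, β = 0.89·12.10 ≈ 10.77.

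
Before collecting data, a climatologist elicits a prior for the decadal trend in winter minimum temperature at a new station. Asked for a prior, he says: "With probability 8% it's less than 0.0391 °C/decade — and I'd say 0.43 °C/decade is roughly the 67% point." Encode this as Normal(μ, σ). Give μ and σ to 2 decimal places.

The p-quantile of Normal(μ,σ) is μ + z_p·σ, with z_{0.08} = -1.405 and z_{0.67} = 0.4399.
Eliminate σ: μ = (z₂·x₁ − z₁·x₂)/(z₂ − z₁) = (0.4399·0.0391 − (-1.405)·0.43)/1.845 = 0.34.
Then σ = (x₂ − x₁)/(z₂ − z₁) = (0.43 − 0.0391)/1.845 = 0.21.

μ = 0.34, σ = 0.21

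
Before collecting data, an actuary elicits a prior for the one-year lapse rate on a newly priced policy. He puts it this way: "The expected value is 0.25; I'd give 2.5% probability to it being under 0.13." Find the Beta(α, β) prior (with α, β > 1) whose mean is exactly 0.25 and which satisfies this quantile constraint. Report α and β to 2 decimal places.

With mean 0.25 fixed, write α = 0.25s, β = 0.75s where s = α+β.
Need P(θ < 0.13) = 0.025 under Beta(0.25s, 0.75s). Normal approximation: (q−m)/√(m(1−m)/s) ≈ z_{0.025} = -1.96, so s ≈ 0.25·0.75·(-1.96)²/(0.13−0.25)² = 50.0.
At s = 50.0: P(θ<0.13) ≈ 0.013. Adjusting to match 0.025 gives s ≈ 39.71.
So α = 0.25·39.71 ≈ 9.93, β = 0.75·39.71 ≈ 29.78.

α ≈ 9.93, β ≈ 29.78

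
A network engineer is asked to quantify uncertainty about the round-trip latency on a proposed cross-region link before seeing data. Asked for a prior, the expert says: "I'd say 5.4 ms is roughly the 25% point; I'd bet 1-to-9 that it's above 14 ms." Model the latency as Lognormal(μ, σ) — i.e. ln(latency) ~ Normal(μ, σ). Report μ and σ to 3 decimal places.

μ ≈ 2.015, σ ≈ 0.487

If T ~ Lognormal(μ,σ) then ln T ~ Normal(μ,σ), so the p-quantile of ln T is μ + z_p·σ.
ln(5.4) = 1.686 and ln(14) = 2.639; z_{0.25} = -0.6745, z_{0.9} = 1.282.
σ = (2.639 − 1.686)/(1.282 − (-0.6745)) = 0.487.
μ = 1.686 − (-0.6745)·0.487 = 2.015.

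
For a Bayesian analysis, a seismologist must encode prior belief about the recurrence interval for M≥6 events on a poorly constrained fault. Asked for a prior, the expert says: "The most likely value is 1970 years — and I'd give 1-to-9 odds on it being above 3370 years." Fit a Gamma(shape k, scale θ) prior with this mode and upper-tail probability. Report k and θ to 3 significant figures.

k ≈ 7.57, θ ≈ 300

Gamma(k,θ) with k>1 has mode (k−1)θ, so θ = 1970/(k−1).
Need P(X < 3370) = 0.9 with θ tied to k this way. Start at k = 2, θ = 1970: P(X<3370) ≈ 0.510.
Too low — raise k to concentrate. Iterating converges to k ≈ 7.57.
Then θ = 1970/(7.57−1) ≈ 300.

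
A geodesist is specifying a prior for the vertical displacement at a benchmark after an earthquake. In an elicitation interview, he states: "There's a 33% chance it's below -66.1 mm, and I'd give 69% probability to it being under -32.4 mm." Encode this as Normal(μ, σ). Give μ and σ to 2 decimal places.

μ = -50.26, σ = 36.01

For Normal(μ,σ), the p-quantile is μ + z_p·σ. Here z_{0.33} = -0.4399, z_{0.69} = 0.4959.
So -66.1 = μ − 0.4399σ and -32.4 = μ + 0.4959σ.
Subtracting: σ = (-32.4 − -66.1)/(0.4959 − (-0.4399)) = 36.01.
Then μ = -66.1 − (-0.4399)·36.01 = -50.26.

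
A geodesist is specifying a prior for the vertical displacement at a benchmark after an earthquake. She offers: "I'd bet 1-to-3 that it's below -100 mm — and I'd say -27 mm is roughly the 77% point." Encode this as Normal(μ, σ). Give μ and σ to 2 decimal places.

The p-quantile of Normal(μ,σ) is μ + z_p·σ, with z_{0.25} = -0.6745 and z_{0.77} = 0.7388.
Eliminate σ: μ = (z₂·x₁ − z₁·x₂)/(z₂ − z₁) = (0.7388·-100 − (-0.6745)·-27)/1.413 = -65.16.
Then σ = (x₂ − x₁)/(z₂ − z₁) = (-27 − -100)/1.413 = 51.65.

μ = -65.16, σ = 51.65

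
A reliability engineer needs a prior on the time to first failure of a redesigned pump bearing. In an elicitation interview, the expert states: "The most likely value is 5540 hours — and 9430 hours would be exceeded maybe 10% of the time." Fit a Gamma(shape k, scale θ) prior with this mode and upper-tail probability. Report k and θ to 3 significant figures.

k ≈ 7.69, θ ≈ 828

Gamma(k,θ) with k>1 has mode (k−1)θ, so θ = 5540/(k−1).
Need P(X < 9430) = 0.9 with θ tied to k this way. Start at k = 2, θ = 5540: P(X<9430) ≈ 0.507.
Too low — raise k to concentrate. Iterating converges to k ≈ 7.69.
Then θ = 5540/(7.69−1) ≈ 828.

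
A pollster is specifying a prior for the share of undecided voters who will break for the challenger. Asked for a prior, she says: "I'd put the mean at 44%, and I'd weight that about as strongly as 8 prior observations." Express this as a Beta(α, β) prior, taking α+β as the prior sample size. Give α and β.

Under the effective-sample-size interpretation, Beta(α, β) has prior mean α/(α+β) and prior sample size α+β.
So α+β = 8 and α/(α+β) = 0.44, giving α = 0.44·8 = 3.52 and β = 8 − 3.52 = 4.48.

α = 3.52, β = 4.48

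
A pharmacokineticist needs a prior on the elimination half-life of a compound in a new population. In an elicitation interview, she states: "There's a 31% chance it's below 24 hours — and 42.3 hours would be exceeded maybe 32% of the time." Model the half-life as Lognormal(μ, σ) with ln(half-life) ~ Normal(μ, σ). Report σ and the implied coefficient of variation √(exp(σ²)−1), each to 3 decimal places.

If T ~ Lognormal(μ,σ) then ln T ~ Normal(μ,σ), so the p-quantile of ln T is μ + z_p·σ.
ln(24) = 3.178 and ln(42.3) = 3.745; z_{0.31} = -0.4959, z_{0.68} = 0.4677.
σ = (3.745 − 3.178)/(0.4677 − (-0.4959)) = 0.588.
μ = 3.178 − (-0.4959)·0.588 = 3.470.
CV = √(exp(σ²)−1) = √(exp(0.3459)−1) = 0.643.

σ ≈ 0.588, CV ≈ 0.643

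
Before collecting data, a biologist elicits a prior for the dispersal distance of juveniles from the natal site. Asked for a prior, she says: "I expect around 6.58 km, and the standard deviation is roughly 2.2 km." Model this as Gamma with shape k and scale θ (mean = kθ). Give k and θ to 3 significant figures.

For Gamma(k, scale θ): mean = kθ, variance = kθ², so CV = 1/√k.
CV = SD/mean = 2.2/6.58 = 0.3343, hence k = 1/CV² = 8.95.
Then θ = mean/k = 6.58/8.95 = 0.736.

k ≈ 8.95, θ ≈ 0.736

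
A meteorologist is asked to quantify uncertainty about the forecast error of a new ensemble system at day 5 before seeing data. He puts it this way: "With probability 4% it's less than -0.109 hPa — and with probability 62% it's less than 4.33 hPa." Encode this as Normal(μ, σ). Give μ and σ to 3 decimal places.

μ = 3.671, σ = 2.159

The p-quantile of Normal(μ,σ) is μ + z_p·σ, with z_{0.04} = -1.751 and z_{0.62} = 0.3055.
Eliminate σ: μ = (z₂·x₁ − z₁·x₂)/(z₂ − z₁) = (0.3055·-0.109 − (-1.751)·4.33)/2.056 = 3.671.
Then σ = (x₂ − x₁)/(z₂ − z₁) = (4.33 − -0.109)/2.056 = 2.159.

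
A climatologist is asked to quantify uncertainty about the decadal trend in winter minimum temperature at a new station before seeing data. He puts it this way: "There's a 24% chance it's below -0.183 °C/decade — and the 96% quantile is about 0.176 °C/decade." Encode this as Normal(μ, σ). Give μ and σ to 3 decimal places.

μ = -0.080, σ = 0.146

For Normal(μ,σ), the p-quantile is μ + z_p·σ. Here z_{0.24} = -0.7063, z_{0.96} = 1.751.
So -0.183 = μ − 0.7063σ and 0.176 = μ + 1.751σ.
Subtracting: σ = (0.176 − -0.183)/(1.751 − (-0.7063)) = 0.146.
Then μ = -0.183 − (-0.7063)·0.146 = -0.080.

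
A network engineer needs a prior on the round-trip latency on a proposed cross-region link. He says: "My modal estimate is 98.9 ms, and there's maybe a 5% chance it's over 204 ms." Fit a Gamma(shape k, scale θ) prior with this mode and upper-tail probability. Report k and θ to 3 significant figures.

k ≈ 6.28, θ ≈ 18.7

Gamma(k,θ) with k>1 has mode (k−1)θ, so θ = 98.9/(k−1).
Need P(X < 204) = 0.95 with θ tied to k this way. Start at k = 2, θ = 98.9: P(X<204) ≈ 0.611.
Too low — raise k to concentrate. Iterating converges to k ≈ 6.28.
Then θ = 98.9/(6.28−1) ≈ 18.7.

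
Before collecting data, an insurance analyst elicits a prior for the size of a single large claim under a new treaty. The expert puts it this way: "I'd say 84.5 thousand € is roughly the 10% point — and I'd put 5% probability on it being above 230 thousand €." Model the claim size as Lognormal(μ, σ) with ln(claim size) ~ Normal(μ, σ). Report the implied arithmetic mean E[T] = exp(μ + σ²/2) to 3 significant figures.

E[T] ≈ 139 thousand €

If T ~ Lognormal(μ,σ) then ln T ~ Normal(μ,σ), so the p-quantile of ln T is μ + z_p·σ.
ln(84.5) = 4.437 and ln(230) = 5.438; z_{0.1} = -1.282, z_{0.95} = 1.645.
σ = (5.438 − 4.437)/(1.645 − (-1.282)) = 0.342.
μ = 4.437 − (-1.282)·0.342 = 4.875.
E[T] = exp(μ + σ²/2) = exp(4.875 + 0.0585) = 139 thousand €.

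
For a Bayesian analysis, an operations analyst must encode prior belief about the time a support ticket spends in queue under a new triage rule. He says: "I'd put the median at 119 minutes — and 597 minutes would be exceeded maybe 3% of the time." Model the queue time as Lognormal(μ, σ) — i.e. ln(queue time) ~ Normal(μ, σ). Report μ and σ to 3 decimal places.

If T ~ Lognormal(μ,σ) then ln T ~ Normal(μ,σ), so the p-quantile of ln T is μ + z_p·σ.
ln(119) = 4.779 and ln(597) = 6.392; z_{0.5} = 0, z_{0.97} = 1.881.
σ = (6.392 − 4.779)/(1.881 − (0)) = 0.858.
μ = 4.779 − (0)·0.858 = 4.779.

μ ≈ 4.779, σ ≈ 0.858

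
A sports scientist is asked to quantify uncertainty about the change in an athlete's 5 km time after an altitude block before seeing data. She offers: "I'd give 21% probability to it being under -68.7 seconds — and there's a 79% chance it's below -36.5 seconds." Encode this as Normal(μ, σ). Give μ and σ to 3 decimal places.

The p-quantile of Normal(μ,σ) is μ + z_p·σ, with z_{0.21} = -0.8064 and z_{0.79} = 0.8064.
Eliminate σ: μ = (z₂·x₁ − z₁·x₂)/(z₂ − z₁) = (0.8064·-68.7 − (-0.8064)·-36.5)/1.613 = -52.600.
Then σ = (x₂ − x₁)/(z₂ − z₁) = (-36.5 − -68.7)/1.613 = 19.965.

μ = -52.600, σ = 19.965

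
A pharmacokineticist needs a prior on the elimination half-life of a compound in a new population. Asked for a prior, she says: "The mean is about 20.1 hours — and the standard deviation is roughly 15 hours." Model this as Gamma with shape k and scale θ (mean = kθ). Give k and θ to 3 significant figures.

For Gamma(k, scale θ): mean = kθ, variance = kθ², so CV = 1/√k.
CV = SD/mean = 15/20.1 = 0.7463, hence k = 1/CV² = 1.8.
Then θ = mean/k = 20.1/1.8 = 11.2.

k ≈ 1.8, θ ≈ 11.2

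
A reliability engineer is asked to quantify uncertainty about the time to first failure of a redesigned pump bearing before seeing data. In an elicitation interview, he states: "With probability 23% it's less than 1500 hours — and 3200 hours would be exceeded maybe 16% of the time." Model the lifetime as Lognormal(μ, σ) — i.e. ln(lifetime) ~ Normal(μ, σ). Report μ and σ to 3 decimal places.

If T ~ Lognormal(μ,σ) then ln T ~ Normal(μ,σ), so the p-quantile of ln T is μ + z_p·σ.
ln(1500) = 7.313 and ln(3200) = 8.071; z_{0.23} = -0.7388, z_{0.84} = 0.9945.
σ = (8.071 − 7.313)/(0.9945 − (-0.7388)) = 0.437.
μ = 7.313 − (-0.7388)·0.437 = 7.636.

μ ≈ 7.636, σ ≈ 0.437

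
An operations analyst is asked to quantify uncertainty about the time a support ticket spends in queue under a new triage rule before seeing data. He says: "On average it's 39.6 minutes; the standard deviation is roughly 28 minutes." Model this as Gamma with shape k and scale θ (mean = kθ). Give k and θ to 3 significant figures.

k ≈ 2, θ ≈ 19.8

For Gamma(k, scale θ): mean = kθ, variance = kθ², so CV = 1/√k.
CV = SD/mean = 28/39.6 = 0.7071, hence k = 1/CV² = 2.
Then θ = mean/k = 39.6/2 = 19.8.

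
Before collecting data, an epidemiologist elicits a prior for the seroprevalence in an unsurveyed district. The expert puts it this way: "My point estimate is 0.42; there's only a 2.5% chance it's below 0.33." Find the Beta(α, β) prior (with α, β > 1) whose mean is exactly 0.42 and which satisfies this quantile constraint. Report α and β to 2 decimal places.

With mean 0.42 fixed, write α = 0.42s, β = 0.58s where s = α+β.
Need P(θ < 0.33) = 0.025 under Beta(0.42s, 0.58s). Normal approximation: (q−m)/√(m(1−m)/s) ≈ z_{0.025} = -1.96, so s ≈ 0.42·0.58·(-1.96)²/(0.33−0.42)² = 115.5.
At s = 115.5: P(θ<0.33) ≈ 0.023. Adjusting to match 0.025 gives s ≈ 110.64.
So α = 0.42·110.64 ≈ 46.47, β = 0.58·110.64 ≈ 64.17.

α ≈ 46.47, β ≈ 64.17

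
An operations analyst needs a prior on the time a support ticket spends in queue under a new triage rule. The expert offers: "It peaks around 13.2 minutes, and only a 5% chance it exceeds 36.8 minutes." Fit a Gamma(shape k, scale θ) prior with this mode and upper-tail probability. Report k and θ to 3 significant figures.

Gamma(k,θ) with k>1 has mode (k−1)θ, so θ = 13.2/(k−1).
Need P(X < 36.8) = 0.95 with θ tied to k this way. Start at k = 2, θ = 13.2: P(X<36.8) ≈ 0.767.
Too low — raise k to concentrate. Iterating converges to k ≈ 3.55.
Then θ = 13.2/(3.55−1) ≈ 5.18.

k ≈ 3.55, θ ≈ 5.18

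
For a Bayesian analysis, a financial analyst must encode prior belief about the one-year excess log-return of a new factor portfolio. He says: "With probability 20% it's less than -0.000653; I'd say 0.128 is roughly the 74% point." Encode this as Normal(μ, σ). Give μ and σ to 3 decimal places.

For Normal(μ,σ), the p-quantile is μ + z_p·σ. Here z_{0.2} = -0.8416, z_{0.74} = 0.6433.
So -0.000653 = μ − 0.8416σ and 0.128 = μ + 0.6433σ.
Subtracting: σ = (0.128 − -0.000653)/(0.6433 − (-0.8416)) = 0.087.
Then μ = -0.000653 − (-0.8416)·0.087 = 0.072.

μ = 0.072, σ = 0.087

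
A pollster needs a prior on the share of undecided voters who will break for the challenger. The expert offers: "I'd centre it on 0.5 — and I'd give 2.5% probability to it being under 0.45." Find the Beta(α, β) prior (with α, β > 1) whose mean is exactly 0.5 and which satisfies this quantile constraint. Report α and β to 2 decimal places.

With mean 0.5 fixed, write α = 0.5s, β = 0.5s where s = α+β.
Need P(θ < 0.45) = 0.025 under Beta(0.5s, 0.5s). Normal approximation: (q−m)/√(m(1−m)/s) ≈ z_{0.025} = -1.96, so s ≈ 0.5·0.5·(-1.96)²/(0.45−0.5)² = 384.1.
At s = 384.1: P(θ<0.45) ≈ 0.025. Adjusting to match 0.025 gives s ≈ 382.72.
So α = 0.5·382.72 ≈ 191.36, β = 0.5·382.72 ≈ 191.36.

α ≈ 191.36, β ≈ 191.36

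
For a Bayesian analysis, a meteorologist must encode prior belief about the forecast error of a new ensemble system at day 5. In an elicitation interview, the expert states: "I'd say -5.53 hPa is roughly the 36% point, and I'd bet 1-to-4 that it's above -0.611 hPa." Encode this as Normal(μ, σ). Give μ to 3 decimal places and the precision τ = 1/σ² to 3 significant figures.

μ = -4.061, τ = 0.0595

For Normal(μ,σ), the p-quantile is μ + z_p·σ. Here z_{0.36} = -0.3585, z_{0.8} = 0.8416.
So -5.53 = μ − 0.3585σ and -0.611 = μ + 0.8416σ.
Subtracting: σ = (-0.611 − -5.53)/(0.8416 − (-0.3585)) = 4.099.
Then μ = -5.53 − (-0.3585)·4.099 = -4.061.
Precision τ = 1/σ² = 1/4.099² = 0.0595.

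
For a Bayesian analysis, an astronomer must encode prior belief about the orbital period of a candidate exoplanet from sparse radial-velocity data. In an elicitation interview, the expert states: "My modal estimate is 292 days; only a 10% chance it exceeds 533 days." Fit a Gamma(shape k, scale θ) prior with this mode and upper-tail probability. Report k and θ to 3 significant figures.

Gamma(k,θ) with k>1 has mode (k−1)θ, so θ = 292/(k−1).
Need P(X < 533) = 0.9 with θ tied to k this way. Start at k = 2, θ = 292: P(X<533) ≈ 0.545.
Too low — raise k to concentrate. Iterating converges to k ≈ 6.26.
Then θ = 292/(6.26−1) ≈ 55.5.

k ≈ 6.26, θ ≈ 55.5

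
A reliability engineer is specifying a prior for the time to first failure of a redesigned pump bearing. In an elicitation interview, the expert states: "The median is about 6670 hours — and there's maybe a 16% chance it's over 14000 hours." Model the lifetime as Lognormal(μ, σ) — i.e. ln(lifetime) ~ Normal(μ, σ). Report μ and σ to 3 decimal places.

μ ≈ 8.805, σ ≈ 0.746

If T ~ Lognormal(μ,σ) then ln T ~ Normal(μ,σ), so the p-quantile of ln T is μ + z_p·σ.
ln(6670) = 8.805 and ln(14000) = 9.547; z_{0.5} = 0, z_{0.84} = 0.9945.
σ = (9.547 − 8.805)/(0.9945 − (0)) = 0.746.
μ = 8.805 − (0)·0.746 = 8.805.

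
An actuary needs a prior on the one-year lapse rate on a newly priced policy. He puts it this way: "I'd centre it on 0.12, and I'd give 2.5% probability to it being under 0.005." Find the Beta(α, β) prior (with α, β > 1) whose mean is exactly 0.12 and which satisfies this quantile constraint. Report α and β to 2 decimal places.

α ≈ 1.14, β ≈ 8.34

With mean 0.12 fixed, write α = 0.12s, β = 0.88s where s = α+β.
Need P(θ < 0.005) = 0.025 under Beta(0.12s, 0.88s). Normal approximation: (q−m)/√(m(1−m)/s) ≈ z_{0.025} = -1.96, so s ≈ 0.12·0.88·(-1.96)²/(0.005−0.12)² = 30.7.
At s = 30.7: P(θ<0.005) ≈ 0.000. Adjusting to match 0.025 gives s ≈ 9.48.
So α = 0.12·9.48 ≈ 1.14, β = 0.88·9.48 ≈ 8.34.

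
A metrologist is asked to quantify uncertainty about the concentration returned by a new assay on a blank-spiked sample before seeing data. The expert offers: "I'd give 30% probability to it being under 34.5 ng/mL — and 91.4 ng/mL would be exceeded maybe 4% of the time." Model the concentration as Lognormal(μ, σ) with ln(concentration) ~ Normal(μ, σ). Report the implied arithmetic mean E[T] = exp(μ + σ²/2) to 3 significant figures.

E[T] ≈ 47.3 ng/mL

If T ~ Lognormal(μ,σ) then ln T ~ Normal(μ,σ), so the p-quantile of ln T is μ + z_p·σ.
ln(34.5) = 3.541 and ln(91.4) = 4.515; z_{0.3} = -0.5244, z_{0.96} = 1.751.
σ = (4.515 − 3.541)/(1.751 − (-0.5244)) = 0.428.
μ = 3.541 − (-0.5244)·0.428 = 3.766.
E[T] = exp(μ + σ²/2) = exp(3.766 + 0.0917) = 47.3 ng/mL.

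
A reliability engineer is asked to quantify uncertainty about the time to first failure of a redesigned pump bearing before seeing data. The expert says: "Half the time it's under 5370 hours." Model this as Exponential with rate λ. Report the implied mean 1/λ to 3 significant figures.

mean ≈ 7750 hours

Exponential median = ln 2 / λ, so λ = ln 2 / 5370.0 = 0.000129.
Mean = 1/λ = 7750 hours.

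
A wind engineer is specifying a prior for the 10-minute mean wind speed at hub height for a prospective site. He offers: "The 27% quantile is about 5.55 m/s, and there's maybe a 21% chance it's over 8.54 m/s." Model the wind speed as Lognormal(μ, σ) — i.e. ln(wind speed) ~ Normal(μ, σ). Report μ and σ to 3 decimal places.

If T ~ Lognormal(μ,σ) then ln T ~ Normal(μ,σ), so the p-quantile of ln T is μ + z_p·σ.
ln(5.55) = 1.714 and ln(8.54) = 2.145; z_{0.27} = -0.6128, z_{0.79} = 0.8064.
σ = (2.145 − 1.714)/(0.8064 − (-0.6128)) = 0.304.
μ = 1.714 − (-0.6128)·0.304 = 1.900.

μ ≈ 1.900, σ ≈ 0.304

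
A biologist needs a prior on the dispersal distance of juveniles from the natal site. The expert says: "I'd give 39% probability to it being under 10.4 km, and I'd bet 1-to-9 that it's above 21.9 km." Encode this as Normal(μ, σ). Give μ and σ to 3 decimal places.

For Normal(μ,σ), the p-quantile is μ + z_p·σ. Here z_{0.39} = -0.2793, z_{0.9} = 1.282.
So 10.4 = μ − 0.2793σ and 21.9 = μ + 1.282σ.
Subtracting: σ = (21.9 − 10.4)/(1.282 − (-0.2793)) = 7.368.
Then μ = 10.4 − (-0.2793)·7.368 = 12.458.

μ = 12.458, σ = 7.368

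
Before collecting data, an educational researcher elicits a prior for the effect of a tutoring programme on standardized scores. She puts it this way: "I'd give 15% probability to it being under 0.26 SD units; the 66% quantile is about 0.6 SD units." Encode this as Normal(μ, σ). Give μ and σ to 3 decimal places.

μ = 0.503, σ = 0.235

The p-quantile of Normal(μ,σ) is μ + z_p·σ, with z_{0.15} = -1.036 and z_{0.66} = 0.4125.
Eliminate σ: μ = (z₂·x₁ − z₁·x₂)/(z₂ − z₁) = (0.4125·0.26 − (-1.036)·0.6)/1.449 = 0.503.
Then σ = (x₂ − x₁)/(z₂ − z₁) = (0.6 − 0.26)/1.449 = 0.235.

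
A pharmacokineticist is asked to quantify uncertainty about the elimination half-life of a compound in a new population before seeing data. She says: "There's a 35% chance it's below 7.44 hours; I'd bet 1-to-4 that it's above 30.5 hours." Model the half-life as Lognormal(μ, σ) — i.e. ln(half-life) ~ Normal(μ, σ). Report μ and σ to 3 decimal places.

If T ~ Lognormal(μ,σ) then ln T ~ Normal(μ,σ), so the p-quantile of ln T is μ + z_p·σ.
ln(7.44) = 2.007 and ln(30.5) = 3.418; z_{0.35} = -0.3853, z_{0.8} = 0.8416.
σ = (3.418 − 2.007)/(0.8416 − (-0.3853)) = 1.150.
μ = 2.007 − (-0.3853)·1.150 = 2.450.

μ ≈ 2.450, σ ≈ 1.150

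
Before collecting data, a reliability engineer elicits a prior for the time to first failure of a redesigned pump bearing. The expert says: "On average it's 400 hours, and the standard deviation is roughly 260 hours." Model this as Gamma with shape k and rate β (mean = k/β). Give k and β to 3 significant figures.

k ≈ 2.37, β ≈ 0.00592

For Gamma(k, rate β): mean = k/β, variance = k/β², so CV = 1/√k.
CV = SD/mean = 260/400 = 0.65, hence k = 1/CV² = 2.37.
Then β = k/mean = 2.37/400 = 0.00592.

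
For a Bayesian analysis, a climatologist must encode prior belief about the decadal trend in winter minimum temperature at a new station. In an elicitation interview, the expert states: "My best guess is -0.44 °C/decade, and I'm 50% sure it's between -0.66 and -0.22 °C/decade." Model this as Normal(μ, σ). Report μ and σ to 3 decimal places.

A symmetric 50% interval runs μ ± z·σ with z = 0.6745.
Half-width = 0.22, so σ = 0.22/0.6745 = 0.326.
μ is the stated best guess, -0.440.

μ = -0.440, σ = 0.326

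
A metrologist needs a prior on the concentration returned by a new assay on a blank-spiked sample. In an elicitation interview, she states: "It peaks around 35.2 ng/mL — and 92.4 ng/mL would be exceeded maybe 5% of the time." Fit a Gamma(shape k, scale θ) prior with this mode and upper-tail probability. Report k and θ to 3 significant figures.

k ≈ 3.9, θ ≈ 12.1

Gamma(k,θ) with k>1 has mode (k−1)θ, so θ = 35.2/(k−1).
Need P(X < 92.4) = 0.95 with θ tied to k this way. Start at k = 2, θ = 35.2: P(X<92.4) ≈ 0.737.
Too low — raise k to concentrate. Iterating converges to k ≈ 3.9.
Then θ = 35.2/(3.9−1) ≈ 12.1.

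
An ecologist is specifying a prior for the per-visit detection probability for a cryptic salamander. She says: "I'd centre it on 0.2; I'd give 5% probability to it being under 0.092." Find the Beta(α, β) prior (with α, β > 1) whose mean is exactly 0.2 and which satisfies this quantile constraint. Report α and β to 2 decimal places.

α ≈ 5.72, β ≈ 22.87

With mean 0.2 fixed, write α = 0.2s, β = 0.8s where s = α+β.
Need P(θ < 0.092) = 0.05 under Beta(0.2s, 0.8s). Normal approximation: (q−m)/√(m(1−m)/s) ≈ z_{0.05} = -1.64, so s ≈ 0.2·0.8·(-1.64)²/(0.092−0.2)² = 37.1.
At s = 37.1: P(θ<0.092) ≈ 0.028. Adjusting to match 0.05 gives s ≈ 28.58.
So α = 0.2·28.58 ≈ 5.72, β = 0.8·28.58 ≈ 22.87.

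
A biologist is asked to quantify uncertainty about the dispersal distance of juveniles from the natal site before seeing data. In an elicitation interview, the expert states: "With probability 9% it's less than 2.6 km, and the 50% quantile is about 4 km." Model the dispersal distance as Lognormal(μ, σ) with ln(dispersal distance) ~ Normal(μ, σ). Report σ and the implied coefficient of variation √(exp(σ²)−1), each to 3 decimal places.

If T ~ Lognormal(μ,σ) then ln T ~ Normal(μ,σ), so the p-quantile of ln T is μ + z_p·σ.
ln(2.6) = 0.9555 and ln(4) = 1.386; z_{0.09} = -1.341, z_{0.5} = 0.
σ = (1.386 − 0.9555)/(0 − (-1.341)) = 0.321.
μ = 0.9555 − (-1.341)·0.321 = 1.386.
CV = √(exp(σ²)−1) = √(exp(0.1032)−1) = 0.330.

σ ≈ 0.321, CV ≈ 0.330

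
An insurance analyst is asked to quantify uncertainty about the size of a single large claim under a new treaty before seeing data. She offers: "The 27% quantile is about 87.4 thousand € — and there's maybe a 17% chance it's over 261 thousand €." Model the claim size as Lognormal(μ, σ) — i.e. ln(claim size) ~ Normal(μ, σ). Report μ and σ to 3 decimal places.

μ ≈ 4.898, σ ≈ 0.698

If T ~ Lognormal(μ,σ) then ln T ~ Normal(μ,σ), so the p-quantile of ln T is μ + z_p·σ.
ln(87.4) = 4.47 and ln(261) = 5.565; z_{0.27} = -0.6128, z_{0.83} = 0.9542.
σ = (5.565 − 4.47)/(0.9542 − (-0.6128)) = 0.698.
μ = 4.47 − (-0.6128)·0.698 = 4.898.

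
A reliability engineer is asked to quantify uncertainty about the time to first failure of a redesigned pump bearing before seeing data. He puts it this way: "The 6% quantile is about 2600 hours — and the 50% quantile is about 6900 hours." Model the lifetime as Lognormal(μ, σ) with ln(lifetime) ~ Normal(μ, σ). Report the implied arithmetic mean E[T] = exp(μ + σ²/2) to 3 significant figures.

If T ~ Lognormal(μ,σ) then ln T ~ Normal(μ,σ), so the p-quantile of ln T is μ + z_p·σ.
ln(2600) = 7.863 and ln(6900) = 8.839; z_{0.06} = -1.555, z_{0.5} = 0.
σ = (8.839 − 7.863)/(0 − (-1.555)) = 0.628.
μ = 7.863 − (-1.555)·0.628 = 8.839.
E[T] = exp(μ + σ²/2) = exp(8.839 + 0.1970) = 8400 hours.

E[T] ≈ 8400 hours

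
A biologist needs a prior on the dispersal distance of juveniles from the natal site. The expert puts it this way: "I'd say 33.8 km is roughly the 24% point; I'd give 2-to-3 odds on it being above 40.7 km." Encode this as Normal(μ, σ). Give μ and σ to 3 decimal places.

For Normal(μ,σ), the p-quantile is μ + z_p·σ. Here z_{0.24} = -0.7063, z_{0.6} = 0.2533.
So 33.8 = μ − 0.7063σ and 40.7 = μ + 0.2533σ.
Subtracting: σ = (40.7 − 33.8)/(0.2533 − (-0.7063)) = 7.190.
Then μ = 33.8 − (-0.7063)·7.190 = 38.878.

μ = 38.878, σ = 7.190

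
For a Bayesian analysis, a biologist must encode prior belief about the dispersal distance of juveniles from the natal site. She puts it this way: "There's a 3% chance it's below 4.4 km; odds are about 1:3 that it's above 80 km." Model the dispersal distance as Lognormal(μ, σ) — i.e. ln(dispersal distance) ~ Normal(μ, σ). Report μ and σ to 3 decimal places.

If T ~ Lognormal(μ,σ) then ln T ~ Normal(μ,σ), so the p-quantile of ln T is μ + z_p·σ.
ln(4.4) = 1.482 and ln(80) = 4.382; z_{0.03} = -1.881, z_{0.75} = 0.6745.
σ = (4.382 − 1.482)/(0.6745 − (-1.881)) = 1.135.
μ = 1.482 − (-1.881)·1.135 = 3.616.

μ ≈ 3.616, σ ≈ 1.135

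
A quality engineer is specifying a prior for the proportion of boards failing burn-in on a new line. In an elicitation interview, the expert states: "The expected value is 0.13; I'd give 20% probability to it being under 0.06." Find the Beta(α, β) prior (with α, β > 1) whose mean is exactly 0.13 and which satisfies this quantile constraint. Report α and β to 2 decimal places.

α ≈ 2.14, β ≈ 14.35

With mean 0.13 fixed, write α = 0.13s, β = 0.87s where s = α+β.
Need P(θ < 0.06) = 0.2 under Beta(0.13s, 0.87s). Normal approximation: (q−m)/√(m(1−m)/s) ≈ z_{0.2} = -0.842, so s ≈ 0.13·0.87·(-0.842)²/(0.06−0.13)² = 16.3.
At s = 16.3: P(θ<0.06) ≈ 0.202. Adjusting to match 0.2 gives s ≈ 16.50.
So α = 0.13·16.50 ≈ 2.14, β = 0.87·16.50 ≈ 14.35.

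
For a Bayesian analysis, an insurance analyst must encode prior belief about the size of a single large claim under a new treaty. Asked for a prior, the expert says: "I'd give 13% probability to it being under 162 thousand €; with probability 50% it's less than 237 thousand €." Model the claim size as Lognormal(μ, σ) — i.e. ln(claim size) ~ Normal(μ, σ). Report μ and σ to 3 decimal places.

If T ~ Lognormal(μ,σ) then ln T ~ Normal(μ,σ), so the p-quantile of ln T is μ + z_p·σ.
ln(162) = 5.088 and ln(237) = 5.468; z_{0.13} = -1.126, z_{0.5} = 0.
σ = (5.468 − 5.088)/(0 − (-1.126)) = 0.338.
μ = 5.088 − (-1.126)·0.338 = 5.468.

μ ≈ 5.468, σ ≈ 0.338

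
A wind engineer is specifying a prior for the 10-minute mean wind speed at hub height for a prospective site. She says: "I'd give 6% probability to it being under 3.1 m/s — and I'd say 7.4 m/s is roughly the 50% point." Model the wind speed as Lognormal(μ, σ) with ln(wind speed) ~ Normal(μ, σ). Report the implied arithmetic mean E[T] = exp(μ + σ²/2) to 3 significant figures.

If T ~ Lognormal(μ,σ) then ln T ~ Normal(μ,σ), so the p-quantile of ln T is μ + z_p·σ.
ln(3.1) = 1.131 and ln(7.4) = 2.001; z_{0.06} = -1.555, z_{0.5} = 0.
σ = (2.001 − 1.131)/(0 − (-1.555)) = 0.560.
μ = 1.131 − (-1.555)·0.560 = 2.001.
E[T] = exp(μ + σ²/2) = exp(2.001 + 0.1566) = 8.65 m/s.

E[T] ≈ 8.65 m/s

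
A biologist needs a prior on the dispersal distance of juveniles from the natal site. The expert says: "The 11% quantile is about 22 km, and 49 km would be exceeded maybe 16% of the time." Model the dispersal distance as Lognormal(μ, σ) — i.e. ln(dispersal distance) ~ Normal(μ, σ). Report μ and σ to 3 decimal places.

μ ≈ 3.533, σ ≈ 0.361

If T ~ Lognormal(μ,σ) then ln T ~ Normal(μ,σ), so the p-quantile of ln T is μ + z_p·σ.
ln(22) = 3.091 and ln(49) = 3.892; z_{0.11} = -1.227, z_{0.84} = 0.9945.
σ = (3.892 − 3.091)/(0.9945 − (-1.227)) = 0.361.
μ = 3.091 − (-1.227)·0.361 = 3.533.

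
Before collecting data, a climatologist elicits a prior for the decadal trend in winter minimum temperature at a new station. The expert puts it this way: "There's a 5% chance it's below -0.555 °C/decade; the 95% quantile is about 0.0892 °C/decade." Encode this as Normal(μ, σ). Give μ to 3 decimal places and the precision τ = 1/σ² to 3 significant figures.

For Normal(μ,σ), the p-quantile is μ + z_p·σ. Here z_{0.05} = -1.645, z_{0.95} = 1.645.
So -0.555 = μ − 1.645σ and 0.0892 = μ + 1.645σ.
Subtracting: σ = (0.0892 − -0.555)/(1.645 − (-1.645)) = 0.196.
Then μ = -0.555 − (-1.645)·0.196 = -0.233.
Precision τ = 1/σ² = 1/0.1958² = 26.1.

μ = -0.233, τ = 26.1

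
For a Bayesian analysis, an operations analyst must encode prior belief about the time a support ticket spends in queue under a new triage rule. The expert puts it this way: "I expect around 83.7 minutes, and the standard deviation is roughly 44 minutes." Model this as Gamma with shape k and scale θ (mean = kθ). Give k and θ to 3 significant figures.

For Gamma(k, scale θ): mean = kθ, variance = kθ², so CV = 1/√k.
CV = SD/mean = 44/83.7 = 0.5257, hence k = 1/CV² = 3.62.
Then θ = mean/k = 83.7/3.62 = 23.1.

k ≈ 3.62, θ ≈ 23.1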